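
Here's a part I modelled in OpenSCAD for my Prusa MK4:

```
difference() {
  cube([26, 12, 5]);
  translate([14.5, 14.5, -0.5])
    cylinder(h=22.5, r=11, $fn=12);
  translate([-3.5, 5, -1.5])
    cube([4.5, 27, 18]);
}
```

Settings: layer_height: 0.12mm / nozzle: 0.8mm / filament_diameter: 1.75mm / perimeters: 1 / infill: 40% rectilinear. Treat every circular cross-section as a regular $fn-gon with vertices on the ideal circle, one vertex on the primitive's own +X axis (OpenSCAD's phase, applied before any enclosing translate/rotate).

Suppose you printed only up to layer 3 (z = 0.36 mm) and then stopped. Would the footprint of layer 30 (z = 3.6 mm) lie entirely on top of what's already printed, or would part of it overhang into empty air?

Compare the two slices. At z = 0.36: the cube (footprint 26×12) is included at this height (area 312.00 mm²); the r=11 cylinder at (14.5, 14.5) contributes a regular 12-gon of circumradius 11 (area = (12/2)·11.000²·sin(360°/12) = 363.00 mm²); the cube at (-3.5, 5) (footprint 4.5×27) is included at this height (area 121.50 mm²); After the difference (first − rest): starting from the 26×12 cube (312.00 mm²), the r=11 cylinder at (14.5, 14.5) partially overlaps it — only the 128.17 mm² overlap (of its 363.00 mm²) is removed, clipping the outline; the 4.5×27 cube at (-3.5, 5) partially overlaps it — only the 7.00 mm² overlap (of its 121.50 mm²) is removed, clipping the outline — area = 176.83 mm². At z = 3.6: the 26×12 cube contributes its full rectangle (area 312.00 mm²); the r=11 cylinder at (14.5, 14.5) gives a regular 12-gon of circumradius 11 (constant along its height) (area = (12/2)·11.000²·sin(360°/12) = 363.00 mm²); the cube at (-3.5, 5) is present — its section is the full 4.5×27 rectangle (area 121.50 mm²); Taking the first minus the rest: starting from the 26×12 cube (312.00 mm²), the r=11 cylinder at (14.5, 14.5) partially overlaps it — only the 128.17 mm² overlap (of its 363.00 mm²) is removed, clipping the outline; the 4.5×27 cube at (-3.5, 5) partially overlaps it — only the 7.00 mm² overlap (of its 121.50 mm²) is removed, clipping the outline — area = 176.83 mm². Checking containment: the cross-section at z = 3.6 is a subset of the cross-section at z = 0.36.

entirely on top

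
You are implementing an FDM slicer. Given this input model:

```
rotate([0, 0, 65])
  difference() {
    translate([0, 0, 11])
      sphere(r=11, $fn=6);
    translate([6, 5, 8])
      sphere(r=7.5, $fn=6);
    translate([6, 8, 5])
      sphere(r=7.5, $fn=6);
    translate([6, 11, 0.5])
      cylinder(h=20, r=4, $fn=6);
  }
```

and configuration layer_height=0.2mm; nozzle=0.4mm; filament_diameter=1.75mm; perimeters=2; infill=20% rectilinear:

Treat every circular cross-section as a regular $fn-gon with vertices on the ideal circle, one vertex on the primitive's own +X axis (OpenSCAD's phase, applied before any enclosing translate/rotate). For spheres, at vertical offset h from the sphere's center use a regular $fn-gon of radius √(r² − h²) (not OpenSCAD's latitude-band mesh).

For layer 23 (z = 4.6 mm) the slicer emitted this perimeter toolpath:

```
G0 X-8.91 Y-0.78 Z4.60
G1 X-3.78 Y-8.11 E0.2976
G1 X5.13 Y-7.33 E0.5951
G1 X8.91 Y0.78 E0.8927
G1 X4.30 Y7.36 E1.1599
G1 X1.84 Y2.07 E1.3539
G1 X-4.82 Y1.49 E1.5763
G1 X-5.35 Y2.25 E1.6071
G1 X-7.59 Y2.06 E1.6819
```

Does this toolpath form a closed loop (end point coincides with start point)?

no

Start point (G0): (-8.91, -0.78). End point (last G1): the path does not return to the start — open.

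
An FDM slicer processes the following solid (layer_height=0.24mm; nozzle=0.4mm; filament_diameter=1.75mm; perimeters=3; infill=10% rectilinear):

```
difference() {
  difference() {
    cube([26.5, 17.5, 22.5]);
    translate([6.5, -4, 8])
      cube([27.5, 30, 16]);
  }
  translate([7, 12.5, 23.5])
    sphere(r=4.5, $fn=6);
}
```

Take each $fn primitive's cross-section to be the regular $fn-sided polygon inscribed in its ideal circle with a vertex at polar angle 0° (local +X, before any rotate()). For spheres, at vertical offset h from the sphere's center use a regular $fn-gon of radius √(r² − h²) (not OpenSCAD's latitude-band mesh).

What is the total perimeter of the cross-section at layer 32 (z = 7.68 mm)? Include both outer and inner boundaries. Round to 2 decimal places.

At z = 7.68 mm: the 26.5×17.5 cube contributes its full rectangle (perimeter 88.00 mm); the cube at (6.5, -4) is not intersected at this z (z outside [8, 24]); After the difference (first − rest): none of the subtracted shapes is present at this height, so the 26.5×17.5 cube is unchanged — boundary = 88.00 mm; the sphere at (7, 12.5) is absent (|z−center|=15.820 > r=4.5); After the difference (first − rest): none of the subtracted shapes is present at this height, so that combined region is unchanged — boundary = 88.00 mm. Overall, the cross-section is a single solid region. Total boundary length (outer) = 88.00 mm.

88.00 mm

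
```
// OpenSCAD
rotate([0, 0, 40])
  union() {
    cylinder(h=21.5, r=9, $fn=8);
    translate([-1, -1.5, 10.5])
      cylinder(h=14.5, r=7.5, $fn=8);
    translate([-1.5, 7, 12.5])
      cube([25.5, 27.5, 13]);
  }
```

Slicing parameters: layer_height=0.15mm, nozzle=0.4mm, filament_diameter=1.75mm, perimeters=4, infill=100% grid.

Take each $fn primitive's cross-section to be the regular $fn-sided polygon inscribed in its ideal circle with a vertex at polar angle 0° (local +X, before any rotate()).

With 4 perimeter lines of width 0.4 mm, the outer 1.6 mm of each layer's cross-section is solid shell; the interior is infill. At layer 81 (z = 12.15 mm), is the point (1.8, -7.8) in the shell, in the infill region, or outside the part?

At z = 12.15 mm: the r=9 cylinder gives a regular 8-gon of circumradius 9 (constant along its height); the r=7.5 cylinder at (-1, -1.5) contributes a regular 8-gon of circumradius 7.5; the cube at (-1.5, 7) is not intersected at this z (z outside [12.5, 25.5]); Taking the union: the regions partially overlap (shared area 156.16 mm²), so overlapping operands fuse into one piece — 1 connected region; (rotated 40° about Z; rotation is an isometry so areas/perimeters/island counts are preserved). Overall, the cross-section is a single solid region. Undo the 40° rotation: the query point maps to (-3.635, -7.132) in the un-rotated model frame. The nearest boundary edge runs (-1.00, -9.00)→(-6.30, -6.80); distance from the point to it = 0.72 mm. The point is inside the cross-section, 0.72 mm from the nearest boundary — within the 1.6 mm shell band (4 × 0.4).

shell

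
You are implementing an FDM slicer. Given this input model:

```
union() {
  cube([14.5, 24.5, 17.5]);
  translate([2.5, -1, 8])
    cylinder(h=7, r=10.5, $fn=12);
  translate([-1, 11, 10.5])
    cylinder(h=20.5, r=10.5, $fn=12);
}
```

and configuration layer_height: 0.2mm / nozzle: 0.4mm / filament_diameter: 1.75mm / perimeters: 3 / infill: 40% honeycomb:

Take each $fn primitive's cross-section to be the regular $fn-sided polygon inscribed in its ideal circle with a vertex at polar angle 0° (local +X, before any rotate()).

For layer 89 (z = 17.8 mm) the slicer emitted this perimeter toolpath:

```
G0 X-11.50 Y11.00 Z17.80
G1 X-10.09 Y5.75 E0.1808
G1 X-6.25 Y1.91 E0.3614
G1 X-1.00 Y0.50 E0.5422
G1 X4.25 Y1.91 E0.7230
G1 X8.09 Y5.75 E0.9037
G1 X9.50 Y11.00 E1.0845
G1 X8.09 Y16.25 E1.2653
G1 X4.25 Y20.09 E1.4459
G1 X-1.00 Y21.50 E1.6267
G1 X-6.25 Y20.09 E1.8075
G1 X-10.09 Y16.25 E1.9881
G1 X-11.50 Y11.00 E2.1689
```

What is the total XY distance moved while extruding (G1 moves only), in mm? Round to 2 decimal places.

Sum the Euclidean lengths of each G1 segment: total = 65.21 mm.

65.21 mm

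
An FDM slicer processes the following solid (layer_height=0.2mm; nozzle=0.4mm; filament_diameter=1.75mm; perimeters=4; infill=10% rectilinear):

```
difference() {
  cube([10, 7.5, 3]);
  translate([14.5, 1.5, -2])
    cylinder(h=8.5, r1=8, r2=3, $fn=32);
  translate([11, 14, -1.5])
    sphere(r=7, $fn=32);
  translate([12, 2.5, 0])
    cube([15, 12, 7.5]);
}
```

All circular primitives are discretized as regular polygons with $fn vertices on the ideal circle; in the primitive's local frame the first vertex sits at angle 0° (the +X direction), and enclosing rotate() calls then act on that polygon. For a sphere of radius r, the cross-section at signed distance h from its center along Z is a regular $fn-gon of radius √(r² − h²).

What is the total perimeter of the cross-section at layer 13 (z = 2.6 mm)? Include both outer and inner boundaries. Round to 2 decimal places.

At z = 2.6 mm: the 10×7.5 cube contributes its full rectangle (perimeter 35.00 mm); the cone at (14.5, 1.5) (r1=8→r2=3) has section circumradius 5.294 here — a regular 32-gon (perimeter = 2·32·5.294·sin(180°/32) = 33.21 mm); the r=7 sphere at (11, 14) contributes a regular 32-gon of circumradius √(7²−4.1²) = 5.674 (perimeter = 2·32·5.674·sin(180°/32) = 35.59 mm); the cube at (12, 2.5) (footprint 15×12) is included at this height (perimeter 54.00 mm); Subtracting the remaining from the first: starting from the 10×7.5 cube, the cone at (14.5, 1.5) partially overlaps it — only the 2.51 mm² overlap (of its 87.49 mm²) is removed, clipping the outline; the r=7 sphere at (11, 14) misses the remaining region (no effect); the 15×12 cube at (12, 2.5) misses the remaining region (no effect) — boundary = 34.62 mm. Overall, the cross-section is a single solid region. Total boundary length (outer) = 34.62 mm.

34.62 mm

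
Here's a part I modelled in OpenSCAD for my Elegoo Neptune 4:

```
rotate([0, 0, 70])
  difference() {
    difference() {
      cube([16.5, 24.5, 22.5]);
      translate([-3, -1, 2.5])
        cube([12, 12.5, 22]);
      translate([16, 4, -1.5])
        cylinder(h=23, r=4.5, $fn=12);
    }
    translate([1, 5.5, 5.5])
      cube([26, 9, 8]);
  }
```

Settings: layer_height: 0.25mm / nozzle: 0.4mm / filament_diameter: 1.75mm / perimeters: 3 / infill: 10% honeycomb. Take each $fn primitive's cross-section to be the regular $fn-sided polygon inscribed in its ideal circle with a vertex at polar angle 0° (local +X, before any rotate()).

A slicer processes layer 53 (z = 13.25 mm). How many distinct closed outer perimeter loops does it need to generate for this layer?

2

At z = 13.25 mm: the 16.5×24.5 cube contributes its full rectangle; the cube at (-3, -1) is present — its section is the full 12×12.5 rectangle; the cylinder at (16, 4): section is a regular 12-gon, circumradius r=4.5; Subtracting the remaining from the first: starting from the 16.5×24.5 cube, the 12×12.5 cube at (-3, -1) partially overlaps it — only the 103.50 mm² overlap (of its 150.00 mm²) is removed, clipping the outline; the r=4.5 cylinder at (16, 4) partially overlaps it — only the 34.12 mm² overlap (of its 60.75 mm²) is removed, clipping the outline — 1 connected region; the cube at (1, 5.5) is present — its section is the full 26×9 rectangle; Subtracting the remaining from the first: starting from that combined region, the 26×9 cube at (1, 5.5) partially overlaps it — only the 81.29 mm² overlap (of its 234.00 mm²) is removed, clipping the outline — 2 connected regions; (whole slice rotated 70° about Z — lengths, areas and connectivity unchanged). The result has 2 disconnected regions.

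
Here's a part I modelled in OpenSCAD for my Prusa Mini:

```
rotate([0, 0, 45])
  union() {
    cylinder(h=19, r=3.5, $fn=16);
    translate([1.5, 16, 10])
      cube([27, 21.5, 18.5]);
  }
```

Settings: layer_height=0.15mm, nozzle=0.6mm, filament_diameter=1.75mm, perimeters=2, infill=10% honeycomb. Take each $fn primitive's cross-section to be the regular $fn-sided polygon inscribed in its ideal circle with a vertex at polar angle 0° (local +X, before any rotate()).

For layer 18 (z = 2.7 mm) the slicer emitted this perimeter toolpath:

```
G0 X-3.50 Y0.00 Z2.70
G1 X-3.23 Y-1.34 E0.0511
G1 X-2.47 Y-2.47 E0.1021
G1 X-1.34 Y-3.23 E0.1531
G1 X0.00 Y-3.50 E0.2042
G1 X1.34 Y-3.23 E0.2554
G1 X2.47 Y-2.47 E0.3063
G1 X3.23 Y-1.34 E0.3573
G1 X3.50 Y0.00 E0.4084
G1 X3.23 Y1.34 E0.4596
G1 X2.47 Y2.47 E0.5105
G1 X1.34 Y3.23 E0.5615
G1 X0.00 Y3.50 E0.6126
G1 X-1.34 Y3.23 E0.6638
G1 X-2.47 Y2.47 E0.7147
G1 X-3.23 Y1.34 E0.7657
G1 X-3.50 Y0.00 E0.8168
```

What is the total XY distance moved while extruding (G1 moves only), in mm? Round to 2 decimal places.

Sum the Euclidean lengths of each G1 segment: total = 21.83 mm.

21.83 mm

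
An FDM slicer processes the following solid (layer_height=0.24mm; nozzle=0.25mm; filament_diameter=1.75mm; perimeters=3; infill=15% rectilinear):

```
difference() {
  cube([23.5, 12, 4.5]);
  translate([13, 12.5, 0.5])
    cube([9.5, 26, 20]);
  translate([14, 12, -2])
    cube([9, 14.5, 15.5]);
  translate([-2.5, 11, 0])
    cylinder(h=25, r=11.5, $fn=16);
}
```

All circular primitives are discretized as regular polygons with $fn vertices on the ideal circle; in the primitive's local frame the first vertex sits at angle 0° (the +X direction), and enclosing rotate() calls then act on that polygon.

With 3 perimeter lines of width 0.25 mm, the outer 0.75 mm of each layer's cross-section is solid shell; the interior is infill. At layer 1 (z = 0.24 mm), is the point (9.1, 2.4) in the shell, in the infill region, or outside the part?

At z = 0.24 mm: the cube is present — its section is the full 23.5×12 rectangle; the cube at (13, 12.5) is absent (z outside [0.5, 20.5]); the 9×14.5 cube at (14, 12) contributes its full rectangle; the r=11.5 cylinder at (-2.5, 11) contributes a regular 16-gon of circumradius 11.5; Taking the first minus the rest: starting from the 23.5×12 cube, the 9×14.5 cube at (14, 12) misses the remaining region (no effect); the r=11.5 cylinder at (-2.5, 11) partially overlaps it — only the 81.99 mm² overlap (of its 404.88 mm²) is removed, clipping the outline — 1 connected region. Overall, the cross-section is a single solid region. The nearest boundary edge runs (23.50, 0.00)→(0.01, 0.00); distance from the point to it = 2.40 mm. The point is inside the cross-section and 2.40 mm from the nearest boundary — more than the 0.75 mm shell width (3 × 0.25), so it's in the infill interior.

infill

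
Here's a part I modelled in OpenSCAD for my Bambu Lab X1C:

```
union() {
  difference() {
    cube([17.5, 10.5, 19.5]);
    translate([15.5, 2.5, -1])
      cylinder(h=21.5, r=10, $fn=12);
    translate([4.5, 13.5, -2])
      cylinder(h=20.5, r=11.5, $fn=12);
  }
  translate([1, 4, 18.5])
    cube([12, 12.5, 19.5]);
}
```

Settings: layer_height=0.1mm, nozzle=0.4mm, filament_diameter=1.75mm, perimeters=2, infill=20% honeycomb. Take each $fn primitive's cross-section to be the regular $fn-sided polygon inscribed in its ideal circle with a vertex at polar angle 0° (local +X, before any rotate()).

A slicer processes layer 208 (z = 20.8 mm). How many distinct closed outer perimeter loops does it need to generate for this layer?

1

At z = 20.8 mm: the cube is absent (z outside [0, 19.5]); the cylinder at (15.5, 2.5) does not reach this height (z outside [-1, 20.5]); the cylinder at (4.5, 13.5) does not reach this height (z outside [-2, 18.5]); Subtracting the remaining from the first: the first operand is absent here, so nothing remains; the 12×12.5 cube at (1, 4) contributes its full rectangle; Combining (union): only the 12×12.5 cube at (1, 4) is present, so the union is just that shape — 1 connected region. The result has 1 disconnected region.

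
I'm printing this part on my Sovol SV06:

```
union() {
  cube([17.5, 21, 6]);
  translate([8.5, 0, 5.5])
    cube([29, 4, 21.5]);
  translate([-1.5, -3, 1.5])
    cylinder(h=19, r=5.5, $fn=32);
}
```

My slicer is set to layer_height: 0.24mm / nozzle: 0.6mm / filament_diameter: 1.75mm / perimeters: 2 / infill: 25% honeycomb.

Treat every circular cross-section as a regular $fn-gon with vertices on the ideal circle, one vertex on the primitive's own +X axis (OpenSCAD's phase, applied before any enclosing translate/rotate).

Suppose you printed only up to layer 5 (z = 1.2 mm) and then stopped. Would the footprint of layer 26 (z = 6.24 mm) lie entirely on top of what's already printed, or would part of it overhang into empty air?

Compare the two slices. At z = 1.2: the cube is present — its section is the full 17.5×21 rectangle (area 367.50 mm²); the cube at (8.5, 0) is not intersected at this z (z outside [5.5, 27]); the cylinder at (-1.5, -3) is absent (z outside [1.5, 20.5]); Combining (union): only the 17.5×21 cube is present, so the union is just that shape — area = 367.50 mm². At z = 6.24: the cube does not reach this height (z outside [0, 6]); the 29×4 cube at (8.5, 0) contributes its full rectangle (area 116.00 mm²); the r=5.5 cylinder at (-1.5, -3) gives a regular 32-gon of circumradius 5.5 (constant along its height) (area = (32/2)·5.500²·sin(360°/32) = 94.42 mm²); Merging all regions: the 2 present regions are separate (no shared area or edge), so areas and boundary lengths simply add and each stays a separate island — area = 210.42 mm². Checking containment: at z = 6.24 the cross-section extends beyond the z = 1.2 cross-section by about 170.02 mm².

part overhangs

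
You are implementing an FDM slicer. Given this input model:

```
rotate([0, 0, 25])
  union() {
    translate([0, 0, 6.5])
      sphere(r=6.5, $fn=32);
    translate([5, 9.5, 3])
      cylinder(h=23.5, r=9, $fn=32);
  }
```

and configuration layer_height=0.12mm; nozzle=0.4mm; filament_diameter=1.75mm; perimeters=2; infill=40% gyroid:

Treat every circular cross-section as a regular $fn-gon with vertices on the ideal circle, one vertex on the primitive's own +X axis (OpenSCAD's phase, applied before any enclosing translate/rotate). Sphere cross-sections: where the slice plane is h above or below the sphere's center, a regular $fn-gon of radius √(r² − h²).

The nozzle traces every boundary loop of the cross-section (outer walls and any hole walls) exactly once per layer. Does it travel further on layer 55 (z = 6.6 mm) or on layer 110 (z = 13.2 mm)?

layer 55 (z = 6.6 mm)

Layer 55 (z = 6.6): the r=6.5 sphere contributes a regular 32-gon of circumradius √(6.5²−0.1²) = 6.499 (perimeter = 2·32·6.499·sin(180°/32) = 40.77 mm); the cylinder at (5, 9.5): section is a regular 32-gon, circumradius r=9 (perimeter = 2·32·9.000·sin(180°/32) = 56.46 mm); Merging all regions: the regions partially overlap (shared area 35.40 mm²), so the edge portions inside another operand are dropped and the merged outline is re-measured after clipping — boundary = 72.83 mm; (rotated 25° about Z; rotation is an isometry so areas/perimeters/island counts are preserved). So its perimeter = 72.83 mm. Layer 110 (z = 13.2): the sphere is not intersected at this z (|z−center|=6.700 > r=6.5); the cylinder at (5, 9.5): section is a regular 32-gon, circumradius r=9 (perimeter = 2·32·9.000·sin(180°/32) = 56.46 mm); Taking the union: only the r=9 cylinder at (5, 9.5) is present, so the union is just that shape — boundary = 56.46 mm; (rotated 25° about Z; rotation is an isometry so areas/perimeters/island counts are preserved). So its perimeter = 56.46 mm. Layer 55 is larger (72.83 vs 56.46 mm).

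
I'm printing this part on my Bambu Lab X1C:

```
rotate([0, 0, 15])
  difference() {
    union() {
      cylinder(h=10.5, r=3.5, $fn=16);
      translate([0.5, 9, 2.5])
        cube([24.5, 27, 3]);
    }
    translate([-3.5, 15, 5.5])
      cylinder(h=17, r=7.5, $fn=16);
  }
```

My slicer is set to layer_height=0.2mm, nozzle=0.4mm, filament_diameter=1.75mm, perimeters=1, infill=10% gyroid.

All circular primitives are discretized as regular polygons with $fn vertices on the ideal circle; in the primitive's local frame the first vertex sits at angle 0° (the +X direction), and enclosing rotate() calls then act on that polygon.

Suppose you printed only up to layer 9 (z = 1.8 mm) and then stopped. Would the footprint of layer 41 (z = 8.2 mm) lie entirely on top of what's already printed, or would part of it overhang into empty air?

Compare the two slices. At z = 1.8: the r=3.5 cylinder gives a regular 16-gon of circumradius 3.5 (constant along its height) (area = (16/2)·3.500²·sin(360°/16) = 37.50 mm²); the cube at (0.5, 9) is absent (z outside [2.5, 5.5]); Combining (union): only the r=3.5 cylinder is present, so the union is just that shape — area = 37.50 mm²; the cylinder at (-3.5, 15) does not reach this height (z outside [5.5, 22.5]); After the difference (first − rest): none of the subtracted shapes is present at this height, so that combined region is unchanged — area = 37.50 mm²; (whole slice rotated 15° about Z — lengths, areas and connectivity unchanged). At z = 8.2: the cylinder: section is a regular 16-gon, circumradius r=3.5 (area = (16/2)·3.500²·sin(360°/16) = 37.50 mm²); the cube at (0.5, 9) does not reach this height (z outside [2.5, 5.5]); Combining (union): only the r=3.5 cylinder is present, so the union is just that shape — area = 37.50 mm²; the cylinder at (-3.5, 15): section is a regular 16-gon, circumradius r=7.5 (area = (16/2)·7.500²·sin(360°/16) = 172.21 mm²); Subtracting the remaining from the first: starting from that combined region (37.50 mm²), the r=7.5 cylinder at (-3.5, 15) misses the remaining region (no effect) — area = 37.50 mm²; (rotated 15° about Z; rotation is an isometry so areas/perimeters/island counts are preserved). Checking containment: the cross-section at z = 8.2 is a subset of the cross-section at z = 1.8.

entirely on top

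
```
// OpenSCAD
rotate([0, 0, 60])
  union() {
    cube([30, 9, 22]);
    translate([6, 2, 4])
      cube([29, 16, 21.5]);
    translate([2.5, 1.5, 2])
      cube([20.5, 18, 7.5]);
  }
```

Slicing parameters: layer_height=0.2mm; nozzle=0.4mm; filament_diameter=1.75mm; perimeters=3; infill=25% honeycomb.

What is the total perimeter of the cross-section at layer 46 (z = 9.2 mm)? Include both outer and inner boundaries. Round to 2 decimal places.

At z = 9.2 mm: the cube (footprint 30×9) is included at this height (perimeter 78.00 mm); the 29×16 cube at (6, 2) contributes its full rectangle (perimeter 90.00 mm); the cube at (2.5, 1.5) is present — its section is the full 20.5×18 rectangle (perimeter 77.00 mm); Taking the union: the regions partially overlap (shared area 474.75 mm²), so the edge portions inside another operand are dropped and the merged outline is re-measured after clipping — boundary = 109.00 mm; (whole slice rotated 60° about Z — lengths, areas and connectivity unchanged). Overall, the cross-section is a single solid region. Total boundary length (outer) = 109.00 mm.

109.00 mm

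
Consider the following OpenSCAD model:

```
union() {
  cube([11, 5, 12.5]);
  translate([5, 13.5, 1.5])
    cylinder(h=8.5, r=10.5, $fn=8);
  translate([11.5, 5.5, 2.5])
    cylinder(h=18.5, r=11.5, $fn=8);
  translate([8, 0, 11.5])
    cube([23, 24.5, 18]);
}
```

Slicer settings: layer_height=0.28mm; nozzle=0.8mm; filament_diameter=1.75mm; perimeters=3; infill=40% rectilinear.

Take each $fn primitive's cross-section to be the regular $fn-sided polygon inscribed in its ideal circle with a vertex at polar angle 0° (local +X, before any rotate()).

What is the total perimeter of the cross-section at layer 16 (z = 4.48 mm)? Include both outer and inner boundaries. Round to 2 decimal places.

At z = 4.48 mm: the 11×5 cube contributes its full rectangle (perimeter 32.00 mm); the r=10.5 cylinder at (5, 13.5) gives a regular 8-gon of circumradius 10.5 (constant along its height) (perimeter = 2·8·10.500·sin(180°/8) = 64.29 mm); the cylinder at (11.5, 5.5): section is a regular 8-gon, circumradius r=11.5 (perimeter = 2·8·11.500·sin(180°/8) = 70.41 mm); the cube at (8, 0) does not reach this height (z outside [11.5, 29.5]); Taking the union: the regions partially overlap (shared area 185.37 mm²), so the edge portions inside another operand are dropped and the merged outline is re-measured after clipping — boundary = 91.56 mm. Overall, the cross-section is a single solid region. Total boundary length (outer) = 91.56 mm.

91.56 mm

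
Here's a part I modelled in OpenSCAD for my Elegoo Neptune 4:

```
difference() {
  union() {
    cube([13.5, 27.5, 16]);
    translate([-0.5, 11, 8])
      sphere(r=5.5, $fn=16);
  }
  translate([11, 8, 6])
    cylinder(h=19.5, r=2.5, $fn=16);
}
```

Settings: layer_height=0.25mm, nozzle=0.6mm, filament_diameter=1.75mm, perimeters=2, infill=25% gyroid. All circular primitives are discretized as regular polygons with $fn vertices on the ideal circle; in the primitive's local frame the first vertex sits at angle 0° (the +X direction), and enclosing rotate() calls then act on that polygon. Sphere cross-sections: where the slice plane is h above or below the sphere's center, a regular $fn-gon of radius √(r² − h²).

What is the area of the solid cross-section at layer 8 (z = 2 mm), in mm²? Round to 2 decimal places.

371.25 mm²

At z = 2 mm: the cube (footprint 13.5×27.5) is included at this height (area 371.25 mm²); the sphere at (-0.5, 11) does not reach this height (|z−center|=6.000 > r=5.5); Combining (union): only the 13.5×27.5 cube is present, so the union is just that shape — area = 371.25 mm²; the cylinder at (11, 8) is not intersected at this z (z outside [6, 25.5]); Subtracting the remaining from the first: none of the subtracted shapes is present at this height, so the result so far is unchanged — area = 371.25 mm². Overall, the cross-section is a single solid region. Net area = 371.25 mm².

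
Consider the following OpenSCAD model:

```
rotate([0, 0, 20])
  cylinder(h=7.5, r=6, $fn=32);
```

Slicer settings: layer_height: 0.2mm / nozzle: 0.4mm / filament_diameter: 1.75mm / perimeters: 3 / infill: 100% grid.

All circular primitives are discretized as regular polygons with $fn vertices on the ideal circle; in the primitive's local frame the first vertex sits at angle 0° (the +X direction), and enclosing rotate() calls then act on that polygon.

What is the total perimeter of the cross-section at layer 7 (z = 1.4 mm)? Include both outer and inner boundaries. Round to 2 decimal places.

At z = 1.4 mm: the r=6 cylinder contributes a regular 32-gon of circumradius 6 (perimeter = 2·32·6.000·sin(180°/32) = 37.64 mm); (rotated 20° about Z; rotation is an isometry so areas/perimeters/island counts are preserved). Overall, the cross-section is a single solid region. Total boundary length (outer) = 37.64 mm.

37.64 mm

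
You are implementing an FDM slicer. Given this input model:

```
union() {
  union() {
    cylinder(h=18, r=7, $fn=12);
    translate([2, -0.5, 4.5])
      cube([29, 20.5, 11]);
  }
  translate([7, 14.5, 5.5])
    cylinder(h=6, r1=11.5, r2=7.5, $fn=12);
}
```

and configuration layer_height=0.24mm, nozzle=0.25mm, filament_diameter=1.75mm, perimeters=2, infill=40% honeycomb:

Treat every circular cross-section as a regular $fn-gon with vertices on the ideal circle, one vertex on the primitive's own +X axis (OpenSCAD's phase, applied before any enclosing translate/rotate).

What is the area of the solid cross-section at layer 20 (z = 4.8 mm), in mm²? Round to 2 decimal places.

At z = 4.8 mm: the r=7 cylinder contributes a regular 12-gon of circumradius 7 (area = (12/2)·7.000²·sin(360°/12) = 147.00 mm²); the cube at (2, -0.5) (footprint 29×20.5) is included at this height (area 594.50 mm²); Combining (union): the regions partially overlap — summed areas 741.50 mm² minus the doubly-counted overlap 25.75 mm² gives 715.75 mm² — area = 715.75 mm²; the cone at (7, 14.5) is not intersected at this z (z outside [5.5, 11.5]); Merging all regions: only the result so far is present, so the union is just that shape — area = 715.75 mm². Overall, the cross-section is a single solid region. Net area = 715.75 mm².

715.75 mm²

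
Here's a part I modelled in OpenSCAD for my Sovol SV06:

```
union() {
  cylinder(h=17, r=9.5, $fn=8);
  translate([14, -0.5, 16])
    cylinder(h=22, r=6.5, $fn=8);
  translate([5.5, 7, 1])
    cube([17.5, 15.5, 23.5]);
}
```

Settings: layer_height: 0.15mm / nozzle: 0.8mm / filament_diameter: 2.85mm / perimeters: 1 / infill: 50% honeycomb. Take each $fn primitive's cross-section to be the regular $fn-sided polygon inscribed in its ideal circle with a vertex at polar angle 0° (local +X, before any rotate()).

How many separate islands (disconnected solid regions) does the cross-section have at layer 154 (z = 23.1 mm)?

2

At z = 23.1 mm: the cylinder is absent (z outside [0, 17]); the r=6.5 cylinder at (14, -0.5) gives a regular 8-gon of circumradius 6.5 (constant along its height); the 17.5×15.5 cube at (5.5, 7) contributes its full rectangle; Taking the union: the 2 present regions are separate (no shared area or edge), so areas and boundary lengths simply add and each stays a separate island — 2 connected regions. Overall, the cross-section has 2 separate islands. Island count = 2.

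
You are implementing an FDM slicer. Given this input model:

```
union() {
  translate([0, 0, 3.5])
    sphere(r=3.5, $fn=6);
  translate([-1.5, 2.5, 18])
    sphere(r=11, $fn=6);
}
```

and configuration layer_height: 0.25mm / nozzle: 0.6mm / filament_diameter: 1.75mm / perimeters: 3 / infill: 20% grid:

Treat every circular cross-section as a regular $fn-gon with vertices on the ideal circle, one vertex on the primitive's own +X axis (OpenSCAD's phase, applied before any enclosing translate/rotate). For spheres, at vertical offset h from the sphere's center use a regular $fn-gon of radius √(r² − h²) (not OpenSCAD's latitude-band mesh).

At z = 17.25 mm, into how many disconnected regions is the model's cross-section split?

At z = 17.25 mm: the sphere is absent (|z−center|=13.750 > r=3.5); the sphere at (-1.5, 2.5): section is a regular 6-gon, circumradius = √(r²−h²) = √(11²−0.75²) = 10.974; Combining (union): only the r=11 sphere at (-1.5, 2.5) is present, so the union is just that shape — 1 connected region. The result has 1 disconnected region.

1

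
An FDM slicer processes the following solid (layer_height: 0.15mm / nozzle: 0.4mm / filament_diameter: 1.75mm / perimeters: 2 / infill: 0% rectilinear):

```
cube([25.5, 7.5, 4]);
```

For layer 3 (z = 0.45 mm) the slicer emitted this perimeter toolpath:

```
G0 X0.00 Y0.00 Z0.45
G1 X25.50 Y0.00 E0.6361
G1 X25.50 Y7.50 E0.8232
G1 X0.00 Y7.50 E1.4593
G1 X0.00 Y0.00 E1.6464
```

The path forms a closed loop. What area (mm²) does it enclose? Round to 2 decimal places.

191.25 mm²

Apply the shoelace formula to the sequence of (X, Y) vertices; enclosed area = 191.25 mm².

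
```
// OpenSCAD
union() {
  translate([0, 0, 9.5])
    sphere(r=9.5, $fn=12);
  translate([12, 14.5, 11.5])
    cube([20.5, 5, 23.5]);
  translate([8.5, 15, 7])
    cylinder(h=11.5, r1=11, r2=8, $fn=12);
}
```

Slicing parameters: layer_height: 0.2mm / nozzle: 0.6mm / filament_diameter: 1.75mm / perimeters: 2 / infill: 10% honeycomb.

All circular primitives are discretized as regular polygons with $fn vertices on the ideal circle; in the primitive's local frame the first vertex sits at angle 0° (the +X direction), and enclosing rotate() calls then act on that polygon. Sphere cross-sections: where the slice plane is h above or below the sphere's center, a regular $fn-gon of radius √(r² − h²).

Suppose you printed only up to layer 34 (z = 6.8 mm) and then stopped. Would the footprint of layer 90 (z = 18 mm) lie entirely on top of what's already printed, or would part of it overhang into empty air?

part overhangs

Compare the two slices. At z = 6.8: the r=9.5 sphere slices to a regular 12-gon of circumradius 9.108 (√(r²−h²) with h=2.7 from center) (area = (12/2)·9.108²·sin(360°/12) = 248.88 mm²); the cube at (12, 14.5) is not intersected at this z (z outside [11.5, 35]); the cone at (8.5, 15) is absent (z outside [7, 18.5]); Merging all regions: only the r=9.5 sphere is present, so the union is just that shape — area = 248.88 mm². At z = 18: the r=9.5 sphere slices to a regular 12-gon of circumradius 4.243 (√(r²−h²) with h=8.5 from center) (area = (12/2)·4.243²·sin(360°/12) = 54.00 mm²); the 20.5×5 cube at (12, 14.5) contributes its full rectangle (area 102.50 mm²); the cone at (8.5, 15) (r1=11→r2=8) has section circumradius 8.130 here — a regular 12-gon (area = (12/2)·8.130²·sin(360°/12) = 198.31 mm²); Merging all regions: the regions partially overlap — summed areas 354.81 mm² minus the doubly-counted overlap 20.34 mm² gives 334.48 mm² — area = 334.48 mm². Checking containment: at z = 18 the cross-section extends beyond the z = 6.8 cross-section by about 280.48 mm².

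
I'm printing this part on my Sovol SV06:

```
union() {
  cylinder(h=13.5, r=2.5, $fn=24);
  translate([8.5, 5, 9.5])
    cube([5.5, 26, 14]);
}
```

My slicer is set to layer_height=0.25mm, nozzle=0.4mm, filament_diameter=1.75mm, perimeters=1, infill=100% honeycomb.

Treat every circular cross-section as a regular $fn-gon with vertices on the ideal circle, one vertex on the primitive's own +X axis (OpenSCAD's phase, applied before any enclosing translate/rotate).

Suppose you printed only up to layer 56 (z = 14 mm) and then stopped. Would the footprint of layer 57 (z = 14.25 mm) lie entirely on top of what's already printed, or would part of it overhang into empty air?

Compare the two slices. At z = 14: the cylinder is absent (z outside [0, 13.5]); the cube at (8.5, 5) is present — its section is the full 5.5×26 rectangle (area 143.00 mm²); Merging all regions: only the 5.5×26 cube at (8.5, 5) is present, so the union is just that shape — area = 143.00 mm². At z = 14.25: the cylinder does not reach this height (z outside [0, 13.5]); the cube at (8.5, 5) (footprint 5.5×26) is included at this height (area 143.00 mm²); Combining (union): only the 5.5×26 cube at (8.5, 5) is present, so the union is just that shape — area = 143.00 mm². Checking containment: the cross-section at z = 14.25 is a subset of the cross-section at z = 14.

entirely on top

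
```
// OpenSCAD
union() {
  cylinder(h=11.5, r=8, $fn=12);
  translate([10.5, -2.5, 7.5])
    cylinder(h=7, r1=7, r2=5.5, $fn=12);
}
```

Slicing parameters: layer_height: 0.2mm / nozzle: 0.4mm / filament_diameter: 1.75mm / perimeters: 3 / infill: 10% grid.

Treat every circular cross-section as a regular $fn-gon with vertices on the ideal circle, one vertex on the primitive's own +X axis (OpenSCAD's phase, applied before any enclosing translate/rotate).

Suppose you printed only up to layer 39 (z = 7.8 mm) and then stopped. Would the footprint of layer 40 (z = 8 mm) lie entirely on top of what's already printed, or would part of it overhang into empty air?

Compare the two slices. At z = 7.8: the r=8 cylinder gives a regular 12-gon of circumradius 8 (constant along its height) (area = (12/2)·8.000²·sin(360°/12) = 192.00 mm²); the cone at (10.5, -2.5) (r1=7→r2=5.5) has section circumradius 6.936 here — a regular 12-gon (area = (12/2)·6.936²·sin(360°/12) = 144.31 mm²); Taking the union: the regions partially overlap — summed areas 336.31 mm² minus the doubly-counted overlap 25.44 mm² gives 310.87 mm² — area = 310.87 mm². At z = 8: the r=8 cylinder gives a regular 12-gon of circumradius 8 (constant along its height) (area = (12/2)·8.000²·sin(360°/12) = 192.00 mm²); the cone at (10.5, -2.5): at t=0.071 of its height the radius interpolates to r₁+(r₂−r₁)t = 6.893, giving a regular 12-gon of that circumradius (area = (12/2)·6.893²·sin(360°/12) = 142.53 mm²); Combining (union): the regions partially overlap — summed areas 334.53 mm² minus the doubly-counted overlap 24.98 mm² gives 309.55 mm² — area = 309.55 mm². Checking containment: the cross-section at z = 8 is a subset of the cross-section at z = 7.8.

entirely on top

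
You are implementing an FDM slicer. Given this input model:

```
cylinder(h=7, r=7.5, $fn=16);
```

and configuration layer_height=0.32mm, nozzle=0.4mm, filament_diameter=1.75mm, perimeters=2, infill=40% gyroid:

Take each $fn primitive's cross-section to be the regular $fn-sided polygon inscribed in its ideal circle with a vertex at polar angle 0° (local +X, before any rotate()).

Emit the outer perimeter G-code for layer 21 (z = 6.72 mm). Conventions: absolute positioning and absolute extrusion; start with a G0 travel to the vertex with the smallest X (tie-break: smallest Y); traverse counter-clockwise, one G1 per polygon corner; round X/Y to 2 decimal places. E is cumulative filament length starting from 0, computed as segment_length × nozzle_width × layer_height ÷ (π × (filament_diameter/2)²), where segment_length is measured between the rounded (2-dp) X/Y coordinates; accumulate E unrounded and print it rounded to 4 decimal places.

G0 X-7.50 Y0.00 Z6.72
G1 X-6.93 Y-2.87 E0.1557
G1 X-5.30 Y-5.30 E0.3114
G1 X-2.87 Y-6.93 E0.4671
G1 X0.00 Y-7.50 E0.6229
G1 X2.87 Y-6.93 E0.7786
G1 X5.30 Y-5.30 E0.9343
G1 X6.93 Y-2.87 E1.0900
G1 X7.50 Y0.00 E1.2457
G1 X6.93 Y2.87 E1.4014
G1 X5.30 Y5.30 E1.5571
G1 X2.87 Y6.93 E1.7128
G1 X0.00 Y7.50 E1.8686
G1 X-2.87 Y6.93 E2.0243
G1 X-5.30 Y5.30 E2.1800
G1 X-6.93 Y2.87 E2.3357
G1 X-7.50 Y0.00 E2.4914

At z = 6.72 mm: the r=7.5 cylinder gives a regular 16-gon of circumradius 7.5 (constant along its height). The outline is a single polygon with 16 vertices. Extrusion per mm of travel: 0.4 × 0.32 / (π × 0.875²) = 0.053216. Accumulating E over each segment gives final E = 2.4914.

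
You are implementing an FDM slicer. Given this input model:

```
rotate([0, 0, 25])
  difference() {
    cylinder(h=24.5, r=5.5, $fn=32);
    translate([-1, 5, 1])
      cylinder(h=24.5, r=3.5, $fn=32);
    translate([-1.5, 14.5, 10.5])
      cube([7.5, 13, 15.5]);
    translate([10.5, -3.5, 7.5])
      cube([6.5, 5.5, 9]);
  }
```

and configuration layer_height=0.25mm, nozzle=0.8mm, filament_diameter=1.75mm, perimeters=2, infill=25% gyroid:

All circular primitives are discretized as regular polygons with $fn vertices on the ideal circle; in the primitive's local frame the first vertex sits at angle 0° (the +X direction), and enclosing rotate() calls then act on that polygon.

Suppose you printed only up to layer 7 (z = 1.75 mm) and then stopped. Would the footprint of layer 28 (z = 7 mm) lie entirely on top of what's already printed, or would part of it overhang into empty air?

Compare the two slices. At z = 1.75: the r=5.5 cylinder gives a regular 32-gon of circumradius 5.5 (constant along its height) (area = (32/2)·5.500²·sin(360°/32) = 94.42 mm²); the r=3.5 cylinder at (-1, 5) contributes a regular 32-gon of circumradius 3.5 (area = (32/2)·3.500²·sin(360°/32) = 38.24 mm²); the cube at (-1.5, 14.5) does not reach this height (z outside [10.5, 26]); the cube at (10.5, -3.5) is absent (z outside [7.5, 16.5]); Taking the first minus the rest: starting from the r=5.5 cylinder (94.42 mm²), the r=3.5 cylinder at (-1, 5) partially overlaps it — only the 19.08 mm² overlap (of its 38.24 mm²) is removed, clipping the outline — area = 75.34 mm²; (whole slice rotated 25° about Z — lengths, areas and connectivity unchanged). At z = 7: the r=5.5 cylinder contributes a regular 32-gon of circumradius 5.5 (area = (32/2)·5.500²·sin(360°/32) = 94.42 mm²); the cylinder at (-1, 5): section is a regular 32-gon, circumradius r=3.5 (area = (32/2)·3.500²·sin(360°/32) = 38.24 mm²); the cube at (-1.5, 14.5) is not intersected at this z (z outside [10.5, 26]); the cube at (10.5, -3.5) is absent (z outside [7.5, 16.5]); Taking the first minus the rest: starting from the r=5.5 cylinder (94.42 mm²), the r=3.5 cylinder at (-1, 5) partially overlaps it — only the 19.08 mm² overlap (of its 38.24 mm²) is removed, clipping the outline — area = 75.34 mm²; (rotated 25° about Z; rotation is an isometry so areas/perimeters/island counts are preserved). Checking containment: the cross-section at z = 7 is a subset of the cross-section at z = 1.75.

entirely on top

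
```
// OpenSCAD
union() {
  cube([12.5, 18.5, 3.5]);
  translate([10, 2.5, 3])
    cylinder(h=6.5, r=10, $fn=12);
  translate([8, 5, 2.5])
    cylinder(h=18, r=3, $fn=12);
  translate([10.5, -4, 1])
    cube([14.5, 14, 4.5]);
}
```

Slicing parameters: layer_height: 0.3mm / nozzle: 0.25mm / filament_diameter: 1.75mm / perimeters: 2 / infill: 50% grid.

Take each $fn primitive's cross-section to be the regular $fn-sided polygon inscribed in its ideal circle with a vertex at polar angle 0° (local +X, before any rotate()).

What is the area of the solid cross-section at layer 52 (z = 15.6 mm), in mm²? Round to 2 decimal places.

27.00 mm²

At z = 15.6 mm: the cube is absent (z outside [0, 3.5]); the cylinder at (10, 2.5) is absent (z outside [3, 9.5]); the r=3 cylinder at (8, 5) contributes a regular 12-gon of circumradius 3 (area = (12/2)·3.000²·sin(360°/12) = 27.00 mm²); the cube at (10.5, -4) is not intersected at this z (z outside [1, 5.5]); Combining (union): only the r=3 cylinder at (8, 5) is present, so the union is just that shape — area = 27.00 mm². Overall, the cross-section is a single solid region. Net area = 27.00 mm².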